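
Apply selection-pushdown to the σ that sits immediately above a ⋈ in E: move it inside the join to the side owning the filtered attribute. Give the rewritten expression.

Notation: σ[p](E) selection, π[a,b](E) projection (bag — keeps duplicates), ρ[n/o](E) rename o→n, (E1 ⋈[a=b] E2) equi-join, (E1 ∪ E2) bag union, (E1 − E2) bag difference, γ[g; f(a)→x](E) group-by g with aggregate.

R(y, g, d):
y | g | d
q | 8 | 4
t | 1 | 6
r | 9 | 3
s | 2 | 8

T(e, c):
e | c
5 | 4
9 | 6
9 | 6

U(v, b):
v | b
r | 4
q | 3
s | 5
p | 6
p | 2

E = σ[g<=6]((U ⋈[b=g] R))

σ filters on g, owned by the right side.
E' = (U ⋈[b=g] σ[g<=6](R))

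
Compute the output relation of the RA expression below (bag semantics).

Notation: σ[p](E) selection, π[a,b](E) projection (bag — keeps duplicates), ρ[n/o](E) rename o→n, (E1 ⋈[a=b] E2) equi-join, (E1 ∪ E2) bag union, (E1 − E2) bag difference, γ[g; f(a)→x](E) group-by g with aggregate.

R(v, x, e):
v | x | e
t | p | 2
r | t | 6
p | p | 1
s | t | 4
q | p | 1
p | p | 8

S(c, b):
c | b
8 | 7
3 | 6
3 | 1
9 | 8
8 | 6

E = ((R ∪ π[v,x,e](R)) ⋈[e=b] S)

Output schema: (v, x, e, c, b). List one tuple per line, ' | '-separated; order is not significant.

Row counts bottom-up:
  R → 6
  R → 6
  π[v,x,e](R) → 6
  (R ∪ π[v,x,e](R)) → 12
  S → 5
  ((R ∪ π[v,x,e](R)) ⋈[e=b] S) → 10

== RESULT ==
v | x | e | c | b
p | p | 1 | 3 | 1
p | p | 1 | 3 | 1
p | p | 8 | 9 | 8
p | p | 8 | 9 | 8
q | p | 1 | 3 | 1
q | p | 1 | 3 | 1
r | t | 6 | 3 | 6
r | t | 6 | 3 | 6
r | t | 6 | 8 | 6
r | t | 6 | 8 | 6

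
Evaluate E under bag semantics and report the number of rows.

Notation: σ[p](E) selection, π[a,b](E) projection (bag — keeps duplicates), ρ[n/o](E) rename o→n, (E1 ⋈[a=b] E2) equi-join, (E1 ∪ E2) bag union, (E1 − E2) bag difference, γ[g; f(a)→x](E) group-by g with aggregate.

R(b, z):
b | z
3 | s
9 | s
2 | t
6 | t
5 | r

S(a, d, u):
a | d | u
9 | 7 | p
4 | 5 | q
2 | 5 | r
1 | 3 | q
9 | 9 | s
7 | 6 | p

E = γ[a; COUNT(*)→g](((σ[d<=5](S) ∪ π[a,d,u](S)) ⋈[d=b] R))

Per-node cardinality:
  S → 6
  σ[d<=5](S) → 3
  S → 6
  π[a,d,u](S) → 6
  (σ[d<=5](S) ∪ π[a,d,u](S)) → 9
  R → 5
  ((σ[d<=5](S) ∪ π[a,d,u](S)) ⋈[d=b] R) → 8
  γ[a; COUNT(*)→g](((σ[d<=5](S) ∪ π[a,d,u](S)) ⋈[d=b] R)) → 5

|E| = 5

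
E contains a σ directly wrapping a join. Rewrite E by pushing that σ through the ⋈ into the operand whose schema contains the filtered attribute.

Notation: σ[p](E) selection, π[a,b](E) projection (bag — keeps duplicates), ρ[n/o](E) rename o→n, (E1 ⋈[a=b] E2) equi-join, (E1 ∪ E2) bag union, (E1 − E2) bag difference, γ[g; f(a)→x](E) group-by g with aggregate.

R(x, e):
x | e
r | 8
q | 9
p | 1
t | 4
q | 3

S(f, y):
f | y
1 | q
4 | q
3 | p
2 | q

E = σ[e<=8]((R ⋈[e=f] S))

σ filters on e, owned by the left side.
E' = (σ[e<=8](R) ⋈[e=f] S)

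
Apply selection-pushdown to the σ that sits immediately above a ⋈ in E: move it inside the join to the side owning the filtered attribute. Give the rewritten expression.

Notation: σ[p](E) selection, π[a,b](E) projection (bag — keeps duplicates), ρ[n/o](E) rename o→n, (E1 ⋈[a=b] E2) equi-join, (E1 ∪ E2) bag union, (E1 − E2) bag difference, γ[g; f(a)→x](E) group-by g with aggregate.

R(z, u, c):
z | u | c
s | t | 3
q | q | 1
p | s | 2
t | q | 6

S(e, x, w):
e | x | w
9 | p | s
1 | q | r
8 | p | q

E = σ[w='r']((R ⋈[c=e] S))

σ filters on w, owned by the right side.
E' = (R ⋈[c=e] σ[w='r'](S))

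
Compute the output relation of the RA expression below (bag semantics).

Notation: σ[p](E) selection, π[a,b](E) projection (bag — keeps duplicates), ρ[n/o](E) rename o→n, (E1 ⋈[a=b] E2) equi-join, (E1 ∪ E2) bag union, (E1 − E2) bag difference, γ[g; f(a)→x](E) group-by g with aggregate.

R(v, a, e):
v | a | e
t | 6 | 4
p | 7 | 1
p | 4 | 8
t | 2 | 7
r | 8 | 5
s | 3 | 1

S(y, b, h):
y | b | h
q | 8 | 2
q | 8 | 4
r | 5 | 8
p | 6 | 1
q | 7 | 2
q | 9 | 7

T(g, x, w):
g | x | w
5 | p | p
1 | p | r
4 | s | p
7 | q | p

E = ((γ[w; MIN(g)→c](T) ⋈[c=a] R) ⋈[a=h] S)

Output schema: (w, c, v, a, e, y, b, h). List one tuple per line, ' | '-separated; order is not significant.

Stepwise |·|:
  T → 4
  γ[w; MIN(g)→c](T) → 2
  R → 6
  (γ[w; MIN(g)→c](T) ⋈[c=a] R) → 1
  S → 6
  ((γ[w; MIN(g)→c](T) ⋈[c=a] R) ⋈[a=h] S) → 1

== RESULT ==
w | c | v | a | e | y | b | h
p | 4 | p | 4 | 8 | q | 8 | 4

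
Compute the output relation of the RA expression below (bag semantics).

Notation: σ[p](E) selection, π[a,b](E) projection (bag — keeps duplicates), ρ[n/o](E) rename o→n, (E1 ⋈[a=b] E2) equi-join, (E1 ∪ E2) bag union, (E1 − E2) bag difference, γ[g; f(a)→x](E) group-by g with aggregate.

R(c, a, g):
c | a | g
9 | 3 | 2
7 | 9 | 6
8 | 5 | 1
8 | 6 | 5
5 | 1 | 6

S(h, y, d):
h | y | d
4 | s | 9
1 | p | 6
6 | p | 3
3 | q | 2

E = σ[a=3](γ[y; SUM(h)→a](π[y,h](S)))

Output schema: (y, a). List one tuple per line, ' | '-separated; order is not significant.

Per-node cardinality:
  S → 4
  π[y,h](S) → 4
  γ[y; SUM(h)→a](π[y,h](S)) → 3
  σ[a=3](γ[y; SUM(h)→a](π[y,h](S))) → 1

== RESULT ==
y | a
q | 3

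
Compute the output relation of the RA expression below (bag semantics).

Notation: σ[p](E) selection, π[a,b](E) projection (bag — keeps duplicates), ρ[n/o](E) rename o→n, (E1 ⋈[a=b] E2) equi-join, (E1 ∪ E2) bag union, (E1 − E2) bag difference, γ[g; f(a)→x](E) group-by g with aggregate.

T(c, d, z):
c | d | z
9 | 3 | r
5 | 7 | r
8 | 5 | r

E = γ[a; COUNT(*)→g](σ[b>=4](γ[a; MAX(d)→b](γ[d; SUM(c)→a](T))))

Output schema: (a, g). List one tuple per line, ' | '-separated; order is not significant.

Per-node cardinality:
  T → 3
  γ[d; SUM(c)→a](T) → 3
  γ[a; MAX(d)→b](γ[d; SUM(c)→a](T)) → 3
  σ[b>=4](γ[a; MAX(d)→b](γ[d; SUM(c)→a](T))) → 2
  γ[a; COUNT(*)→g](σ[b>=4](γ[a; MAX(d)→b](γ[d; SUM(c)→a](T)))) → 2

== RESULT ==
a | g
5 | 1
8 | 1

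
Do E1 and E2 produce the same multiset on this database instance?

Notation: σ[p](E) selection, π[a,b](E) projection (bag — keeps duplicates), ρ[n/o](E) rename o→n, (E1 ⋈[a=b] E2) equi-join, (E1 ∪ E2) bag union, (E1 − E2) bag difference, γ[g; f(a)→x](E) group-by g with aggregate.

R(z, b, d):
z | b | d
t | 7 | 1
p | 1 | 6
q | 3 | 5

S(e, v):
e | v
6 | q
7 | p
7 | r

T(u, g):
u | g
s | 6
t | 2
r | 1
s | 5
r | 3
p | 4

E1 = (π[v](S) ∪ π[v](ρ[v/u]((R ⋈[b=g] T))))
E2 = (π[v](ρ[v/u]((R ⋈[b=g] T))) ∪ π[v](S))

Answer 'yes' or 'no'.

E1 stepwise |·|:
  S → 3
  π[v](S) → 3
  R → 3
  T → 6
  (R ⋈[b=g] T) → 2
  ρ[v/u]((R ⋈[b=g] T)) → 2
  π[v](ρ[v/u]((R ⋈[b=g] T))) → 2
  (π[v](S) ∪ π[v](ρ[v/u]((R ⋈[b=g] T)))) → 5
E2 stepwise |·|:
  R → 3
  T → 6
  (R ⋈[b=g] T) → 2
  ρ[v/u]((R ⋈[b=g] T)) → 2
  π[v](ρ[v/u]((R ⋈[b=g] T))) → 2
  S → 3
  π[v](S) → 3
  (π[v](ρ[v/u]((R ⋈[b=g] T))) ∪ π[v](S)) → 5

E1 and E2 produce the same multiset:
v
p
q
r
r
r

yes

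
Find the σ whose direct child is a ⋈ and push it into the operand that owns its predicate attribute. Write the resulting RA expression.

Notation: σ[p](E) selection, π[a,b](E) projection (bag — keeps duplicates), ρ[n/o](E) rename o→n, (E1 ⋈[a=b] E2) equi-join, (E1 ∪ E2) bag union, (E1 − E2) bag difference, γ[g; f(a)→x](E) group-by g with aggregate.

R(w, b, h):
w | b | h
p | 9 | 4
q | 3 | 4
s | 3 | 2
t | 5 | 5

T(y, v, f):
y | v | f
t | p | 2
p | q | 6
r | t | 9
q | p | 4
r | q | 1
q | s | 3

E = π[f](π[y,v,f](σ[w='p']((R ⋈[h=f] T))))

σ filters on w, owned by the left side.
E' = π[f](π[y,v,f]((σ[w='p'](R) ⋈[h=f] T)))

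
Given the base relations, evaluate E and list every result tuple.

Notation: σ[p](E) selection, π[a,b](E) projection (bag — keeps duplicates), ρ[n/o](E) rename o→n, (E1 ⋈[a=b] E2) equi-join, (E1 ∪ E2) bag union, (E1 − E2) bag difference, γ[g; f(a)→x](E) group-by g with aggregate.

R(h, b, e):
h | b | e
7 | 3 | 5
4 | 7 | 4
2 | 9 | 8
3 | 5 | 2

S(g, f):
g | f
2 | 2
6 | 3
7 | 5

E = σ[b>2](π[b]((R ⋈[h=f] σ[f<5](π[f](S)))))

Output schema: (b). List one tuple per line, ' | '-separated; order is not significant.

Stepwise |·|:
  R → 4
  S → 3
  π[f](S) → 3
  σ[f<5](π[f](S)) → 2
  (R ⋈[h=f] σ[f<5](π[f](S))) → 2
  π[b]((R ⋈[h=f] σ[f<5](π[f](S)))) → 2
  σ[b>2](π[b]((R ⋈[h=f] σ[f<5](π[f](S))))) → 2

== RESULT ==
b
5
9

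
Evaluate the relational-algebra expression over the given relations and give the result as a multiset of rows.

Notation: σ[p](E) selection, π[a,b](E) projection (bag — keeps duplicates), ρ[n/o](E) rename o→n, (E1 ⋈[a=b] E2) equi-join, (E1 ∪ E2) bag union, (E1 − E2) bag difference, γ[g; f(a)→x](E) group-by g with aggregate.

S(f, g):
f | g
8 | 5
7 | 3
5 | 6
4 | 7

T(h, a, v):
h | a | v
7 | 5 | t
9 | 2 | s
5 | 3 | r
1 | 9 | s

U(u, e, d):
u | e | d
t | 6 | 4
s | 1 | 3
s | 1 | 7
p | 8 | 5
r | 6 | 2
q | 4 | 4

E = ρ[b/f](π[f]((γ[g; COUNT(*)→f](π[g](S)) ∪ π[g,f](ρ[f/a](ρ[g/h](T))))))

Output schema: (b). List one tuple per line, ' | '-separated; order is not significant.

Row counts bottom-up:
  S → 4
  π[g](S) → 4
  γ[g; COUNT(*)→f](π[g](S)) → 4
  T → 4
  ρ[g/h](T) → 4
  ρ[f/a](ρ[g/h](T)) → 4
  π[g,f](ρ[f/a](ρ[g/h](T))) → 4
  (γ[g; COUNT(*)→f](π[g](S)) ∪ π[g,f](ρ[f/a](ρ[g/h](T)))) → 8
  π[f]((γ[g; COUNT(*)→f](π[g](S)) ∪ π[g,f](ρ[f/a](ρ[g/h](T))))) → 8
  ρ[b/f](π[f]((γ[g; COUNT(*)→f](π[g](S)) ∪ π[g,f](ρ[f/a](ρ[g/h](T)))))) → 8

== RESULT ==
b
1
1
1
1
2
3
5
9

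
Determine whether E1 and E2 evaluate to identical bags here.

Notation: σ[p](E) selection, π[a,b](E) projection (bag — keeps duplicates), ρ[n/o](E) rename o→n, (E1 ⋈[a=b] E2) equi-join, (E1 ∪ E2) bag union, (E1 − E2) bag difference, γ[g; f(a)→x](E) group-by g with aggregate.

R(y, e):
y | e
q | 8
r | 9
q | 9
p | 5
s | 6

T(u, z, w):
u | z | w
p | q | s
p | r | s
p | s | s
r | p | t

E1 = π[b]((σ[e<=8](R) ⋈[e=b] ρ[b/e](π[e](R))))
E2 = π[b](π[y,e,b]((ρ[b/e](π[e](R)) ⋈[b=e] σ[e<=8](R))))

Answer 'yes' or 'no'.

E1 per-node cardinality:
  R → 5
  σ[e<=8](R) → 3
  R → 5
  π[e](R) → 5
  ρ[b/e](π[e](R)) → 5
  (σ[e<=8](R) ⋈[e=b] ρ[b/e](π[e](R))) → 3
  π[b]((σ[e<=8](R) ⋈[e=b] ρ[b/e](π[e](R)))) → 3
E2 per-node cardinality:
  R → 5
  π[e](R) → 5
  ρ[b/e](π[e](R)) → 5
  R → 5
  σ[e<=8](R) → 3
  (ρ[b/e](π[e](R)) ⋈[b=e] σ[e<=8](R)) → 3
  π[y,e,b]((ρ[b/e](π[e](R)) ⋈[b=e] σ[e<=8](R))) → 3
  π[b](π[y,e,b]((ρ[b/e](π[e](R)) ⋈[b=e] σ[e<=8](R)))) → 3

E1 and E2 produce the same multiset:
b
5
6
8

yes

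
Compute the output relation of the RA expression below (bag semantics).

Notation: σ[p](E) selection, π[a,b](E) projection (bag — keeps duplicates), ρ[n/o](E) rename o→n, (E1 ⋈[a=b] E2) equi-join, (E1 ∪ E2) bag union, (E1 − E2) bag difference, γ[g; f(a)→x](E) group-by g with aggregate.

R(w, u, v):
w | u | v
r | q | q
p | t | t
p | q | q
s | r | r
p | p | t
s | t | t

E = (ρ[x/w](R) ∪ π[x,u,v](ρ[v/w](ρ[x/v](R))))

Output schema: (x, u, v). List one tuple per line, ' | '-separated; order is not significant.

Row counts bottom-up:
  R → 6
  ρ[x/w](R) → 6
  R → 6
  ρ[x/v](R) → 6
  ρ[v/w](ρ[x/v](R)) → 6
  π[x,u,v](ρ[v/w](ρ[x/v](R))) → 6
  (ρ[x/w](R) ∪ π[x,u,v](ρ[v/w](ρ[x/v](R)))) → 12

== RESULT ==
x | u | v
p | p | t
p | q | q
p | t | t
q | q | p
q | q | r
r | q | q
r | r | s
s | r | r
s | t | t
t | p | p
t | t | p
t | t | s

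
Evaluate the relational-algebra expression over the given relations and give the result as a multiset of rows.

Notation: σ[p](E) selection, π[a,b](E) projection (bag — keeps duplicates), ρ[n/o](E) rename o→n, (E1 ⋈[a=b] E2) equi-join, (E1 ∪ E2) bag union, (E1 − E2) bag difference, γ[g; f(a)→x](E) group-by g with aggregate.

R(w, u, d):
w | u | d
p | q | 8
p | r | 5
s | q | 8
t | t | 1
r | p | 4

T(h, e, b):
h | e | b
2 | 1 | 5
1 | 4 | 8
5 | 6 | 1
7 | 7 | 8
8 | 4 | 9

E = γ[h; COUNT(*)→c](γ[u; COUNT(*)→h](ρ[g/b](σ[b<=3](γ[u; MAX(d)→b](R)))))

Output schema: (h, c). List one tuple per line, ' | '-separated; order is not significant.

Subexpression sizes:
  R → 5
  γ[u; MAX(d)→b](R) → 4
  σ[b<=3](γ[u; MAX(d)→b](R)) → 1
  ρ[g/b](σ[b<=3](γ[u; MAX(d)→b](R))) → 1
  γ[u; COUNT(*)→h](ρ[g/b](σ[b<=3](γ[u; MAX(d)→b](R)))) → 1
  γ[h; COUNT(*)→c](γ[u; COUNT(*)→h](ρ[g/b](σ[b<=3](γ[u; MAX(d)→b](R))))) → 1

== RESULT ==
h | c
1 | 1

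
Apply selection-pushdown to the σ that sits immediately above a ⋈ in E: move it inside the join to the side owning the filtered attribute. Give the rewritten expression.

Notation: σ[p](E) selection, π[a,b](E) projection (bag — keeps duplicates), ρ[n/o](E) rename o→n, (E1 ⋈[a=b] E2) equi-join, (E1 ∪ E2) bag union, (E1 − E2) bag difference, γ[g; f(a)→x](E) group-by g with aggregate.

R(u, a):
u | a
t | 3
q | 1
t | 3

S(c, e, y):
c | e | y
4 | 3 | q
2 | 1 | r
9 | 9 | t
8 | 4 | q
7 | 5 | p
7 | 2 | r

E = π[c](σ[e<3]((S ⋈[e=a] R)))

σ filters on e, owned by the left side.
E' = π[c]((σ[e<3](S) ⋈[e=a] R))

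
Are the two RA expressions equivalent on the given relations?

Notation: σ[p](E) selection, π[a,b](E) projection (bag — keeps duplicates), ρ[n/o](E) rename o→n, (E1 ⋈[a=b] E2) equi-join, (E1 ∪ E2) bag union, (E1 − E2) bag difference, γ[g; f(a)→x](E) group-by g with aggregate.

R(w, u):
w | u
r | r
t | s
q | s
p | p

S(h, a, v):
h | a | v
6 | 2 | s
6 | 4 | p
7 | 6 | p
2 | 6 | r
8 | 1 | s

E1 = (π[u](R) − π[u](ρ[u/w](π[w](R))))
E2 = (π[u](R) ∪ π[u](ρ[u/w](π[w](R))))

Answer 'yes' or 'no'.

E1 per-node cardinality:
  R → 4
  π[u](R) → 4
  R → 4
  π[w](R) → 4
  ρ[u/w](π[w](R)) → 4
  π[u](ρ[u/w](π[w](R))) → 4
  (π[u](R) − π[u](ρ[u/w](π[w](R)))) → 2
E2 per-node cardinality:
  R → 4
  π[u](R) → 4
  R → 4
  π[w](R) → 4
  ρ[u/w](π[w](R)) → 4
  π[u](ρ[u/w](π[w](R))) → 4
  (π[u](R) ∪ π[u](ρ[u/w](π[w](R)))) → 8

E1 result:
u
s
s
E2 result:
u
p
p
q
r
r
s
s
t
Witness: ('t',) appears 0× in E1 but 1× in E2.

no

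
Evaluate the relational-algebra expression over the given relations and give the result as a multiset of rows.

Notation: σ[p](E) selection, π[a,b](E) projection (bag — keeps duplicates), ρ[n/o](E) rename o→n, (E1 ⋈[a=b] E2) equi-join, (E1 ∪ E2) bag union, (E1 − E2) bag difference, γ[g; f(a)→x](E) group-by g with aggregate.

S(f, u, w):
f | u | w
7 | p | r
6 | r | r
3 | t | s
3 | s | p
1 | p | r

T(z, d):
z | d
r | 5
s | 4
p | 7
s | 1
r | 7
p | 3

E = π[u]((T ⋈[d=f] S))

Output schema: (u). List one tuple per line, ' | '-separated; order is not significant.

Row counts bottom-up:
  T → 6
  S → 5
  (T ⋈[d=f] S) → 5
  π[u]((T ⋈[d=f] S)) → 5

== RESULT ==
u
p
p
p
s
t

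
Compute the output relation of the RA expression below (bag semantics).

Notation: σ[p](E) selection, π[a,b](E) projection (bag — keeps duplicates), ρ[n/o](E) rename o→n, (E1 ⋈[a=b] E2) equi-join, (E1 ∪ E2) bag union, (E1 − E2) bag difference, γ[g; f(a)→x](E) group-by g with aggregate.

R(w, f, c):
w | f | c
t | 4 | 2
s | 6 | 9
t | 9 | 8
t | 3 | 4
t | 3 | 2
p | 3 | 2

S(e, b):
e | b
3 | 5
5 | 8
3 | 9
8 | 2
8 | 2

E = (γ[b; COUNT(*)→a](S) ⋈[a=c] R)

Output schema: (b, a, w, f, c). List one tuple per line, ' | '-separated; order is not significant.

Row counts bottom-up:
  S → 5
  γ[b; COUNT(*)→a](S) → 4
  R → 6
  (γ[b; COUNT(*)→a](S) ⋈[a=c] R) → 3

== RESULT ==
b | a | w | f | c
2 | 2 | p | 3 | 2
2 | 2 | t | 3 | 2
2 | 2 | t | 4 | 2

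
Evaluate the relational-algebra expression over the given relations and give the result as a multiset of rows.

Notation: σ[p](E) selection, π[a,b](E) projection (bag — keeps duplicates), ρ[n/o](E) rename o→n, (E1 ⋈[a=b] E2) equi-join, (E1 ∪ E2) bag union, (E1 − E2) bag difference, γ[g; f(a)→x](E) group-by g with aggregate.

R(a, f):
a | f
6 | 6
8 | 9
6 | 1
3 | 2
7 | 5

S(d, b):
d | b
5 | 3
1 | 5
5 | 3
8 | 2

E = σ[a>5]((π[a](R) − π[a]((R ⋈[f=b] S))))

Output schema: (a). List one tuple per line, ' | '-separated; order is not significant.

Stepwise |·|:
  R → 5
  π[a](R) → 5
  R → 5
  S → 4
  (R ⋈[f=b] S) → 2
  π[a]((R ⋈[f=b] S)) → 2
  (π[a](R) − π[a]((R ⋈[f=b] S))) → 3
  σ[a>5]((π[a](R) − π[a]((R ⋈[f=b] S)))) → 3

== RESULT ==
a
6
6
8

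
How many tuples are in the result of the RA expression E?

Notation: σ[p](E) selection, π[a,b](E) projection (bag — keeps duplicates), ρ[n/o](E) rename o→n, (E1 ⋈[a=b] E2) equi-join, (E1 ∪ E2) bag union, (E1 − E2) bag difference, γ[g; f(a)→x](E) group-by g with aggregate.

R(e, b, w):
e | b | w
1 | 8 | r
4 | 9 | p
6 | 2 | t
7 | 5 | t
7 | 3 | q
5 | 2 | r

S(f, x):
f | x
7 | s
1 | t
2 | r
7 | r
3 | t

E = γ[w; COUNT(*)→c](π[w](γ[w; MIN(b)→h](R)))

Stepwise |·|:
  R → 6
  γ[w; MIN(b)→h](R) → 4
  π[w](γ[w; MIN(b)→h](R)) → 4
  γ[w; COUNT(*)→c](π[w](γ[w; MIN(b)→h](R))) → 4

|E| = 4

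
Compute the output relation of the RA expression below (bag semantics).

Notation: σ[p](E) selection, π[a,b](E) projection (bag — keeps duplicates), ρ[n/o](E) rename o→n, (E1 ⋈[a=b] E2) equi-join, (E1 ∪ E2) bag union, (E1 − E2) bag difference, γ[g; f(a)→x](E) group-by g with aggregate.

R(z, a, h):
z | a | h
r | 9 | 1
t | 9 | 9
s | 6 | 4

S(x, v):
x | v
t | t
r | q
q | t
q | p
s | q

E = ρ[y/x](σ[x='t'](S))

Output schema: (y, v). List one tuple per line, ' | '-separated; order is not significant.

Subexpression sizes:
  S → 5
  σ[x='t'](S) → 1
  ρ[y/x](σ[x='t'](S)) → 1

== RESULT ==
y | v
t | t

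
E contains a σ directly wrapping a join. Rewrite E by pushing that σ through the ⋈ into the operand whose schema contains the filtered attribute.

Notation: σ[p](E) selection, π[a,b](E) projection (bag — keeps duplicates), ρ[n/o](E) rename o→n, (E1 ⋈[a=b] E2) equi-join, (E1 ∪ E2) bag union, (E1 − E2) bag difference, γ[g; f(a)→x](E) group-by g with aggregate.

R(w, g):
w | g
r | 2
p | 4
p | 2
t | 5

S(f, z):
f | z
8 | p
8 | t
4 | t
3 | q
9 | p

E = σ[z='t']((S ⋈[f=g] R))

σ filters on z, owned by the left side.
E' = (σ[z='t'](S) ⋈[f=g] R)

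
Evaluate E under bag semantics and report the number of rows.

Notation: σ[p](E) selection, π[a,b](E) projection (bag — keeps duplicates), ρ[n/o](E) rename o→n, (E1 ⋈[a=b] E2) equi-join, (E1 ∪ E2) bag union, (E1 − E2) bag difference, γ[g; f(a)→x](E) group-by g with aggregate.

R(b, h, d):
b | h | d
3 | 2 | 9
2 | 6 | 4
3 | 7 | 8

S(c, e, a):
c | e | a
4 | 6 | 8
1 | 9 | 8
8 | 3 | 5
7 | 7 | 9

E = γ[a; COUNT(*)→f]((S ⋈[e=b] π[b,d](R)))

Stepwise |·|:
  S → 4
  R → 3
  π[b,d](R) → 3
  (S ⋈[e=b] π[b,d](R)) → 2
  γ[a; COUNT(*)→f]((S ⋈[e=b] π[b,d](R))) → 1

|E| = 1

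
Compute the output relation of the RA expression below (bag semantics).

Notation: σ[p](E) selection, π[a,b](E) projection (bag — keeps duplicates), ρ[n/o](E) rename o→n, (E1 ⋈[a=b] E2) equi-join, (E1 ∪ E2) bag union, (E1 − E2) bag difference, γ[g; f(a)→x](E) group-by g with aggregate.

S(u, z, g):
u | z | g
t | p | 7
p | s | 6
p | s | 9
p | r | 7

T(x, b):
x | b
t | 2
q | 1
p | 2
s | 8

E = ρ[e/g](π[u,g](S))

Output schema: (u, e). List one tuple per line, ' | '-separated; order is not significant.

Stepwise |·|:
  S → 4
  π[u,g](S) → 4
  ρ[e/g](π[u,g](S)) → 4

== RESULT ==
u | e
p | 6
p | 7
p | 9
t | 7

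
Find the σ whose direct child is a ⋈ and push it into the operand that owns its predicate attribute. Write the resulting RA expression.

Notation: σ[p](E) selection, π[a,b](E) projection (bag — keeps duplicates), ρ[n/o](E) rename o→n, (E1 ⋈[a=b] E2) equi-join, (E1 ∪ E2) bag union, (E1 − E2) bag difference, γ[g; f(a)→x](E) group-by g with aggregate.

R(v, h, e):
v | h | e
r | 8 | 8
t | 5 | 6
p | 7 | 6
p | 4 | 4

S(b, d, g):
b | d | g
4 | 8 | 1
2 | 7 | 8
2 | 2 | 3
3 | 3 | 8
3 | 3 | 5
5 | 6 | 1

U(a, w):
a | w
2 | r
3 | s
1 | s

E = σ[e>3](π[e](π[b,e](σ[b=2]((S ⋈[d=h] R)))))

σ filters on b, owned by the left side.
E' = σ[e>3](π[e](π[b,e]((σ[b=2](S) ⋈[d=h] R))))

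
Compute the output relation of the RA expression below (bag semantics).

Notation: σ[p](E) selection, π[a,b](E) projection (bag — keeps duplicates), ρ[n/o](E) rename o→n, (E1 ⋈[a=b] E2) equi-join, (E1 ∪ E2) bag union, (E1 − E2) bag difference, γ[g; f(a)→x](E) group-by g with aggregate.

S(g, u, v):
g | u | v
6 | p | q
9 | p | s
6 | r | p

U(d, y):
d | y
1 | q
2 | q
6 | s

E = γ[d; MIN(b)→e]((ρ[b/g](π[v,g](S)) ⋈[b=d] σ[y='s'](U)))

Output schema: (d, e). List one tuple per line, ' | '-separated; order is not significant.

Stepwise |·|:
  S → 3
  π[v,g](S) → 3
  ρ[b/g](π[v,g](S)) → 3
  U → 3
  σ[y='s'](U) → 1
  (ρ[b/g](π[v,g](S)) ⋈[b=d] σ[y='s'](U)) → 2
  γ[d; MIN(b)→e]((ρ[b/g](π[v,g](S)) ⋈[b=d] σ[y='s'](U))) → 1

== RESULT ==
d | e
6 | 6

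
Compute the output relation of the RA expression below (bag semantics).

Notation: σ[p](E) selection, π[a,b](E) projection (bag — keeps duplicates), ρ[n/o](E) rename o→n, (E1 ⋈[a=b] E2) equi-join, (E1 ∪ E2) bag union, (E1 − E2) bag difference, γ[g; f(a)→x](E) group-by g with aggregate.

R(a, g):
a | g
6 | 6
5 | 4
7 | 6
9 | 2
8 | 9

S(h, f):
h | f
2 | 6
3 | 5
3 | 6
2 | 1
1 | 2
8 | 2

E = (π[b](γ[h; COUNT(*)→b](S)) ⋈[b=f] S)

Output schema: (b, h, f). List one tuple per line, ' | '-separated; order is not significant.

Row counts bottom-up:
  S → 6
  γ[h; COUNT(*)→b](S) → 4
  π[b](γ[h; COUNT(*)→b](S)) → 4
  S → 6
  (π[b](γ[h; COUNT(*)→b](S)) ⋈[b=f] S) → 6

== RESULT ==
b | h | f
1 | 2 | 1
1 | 2 | 1
2 | 1 | 2
2 | 1 | 2
2 | 8 | 2
2 | 8 | 2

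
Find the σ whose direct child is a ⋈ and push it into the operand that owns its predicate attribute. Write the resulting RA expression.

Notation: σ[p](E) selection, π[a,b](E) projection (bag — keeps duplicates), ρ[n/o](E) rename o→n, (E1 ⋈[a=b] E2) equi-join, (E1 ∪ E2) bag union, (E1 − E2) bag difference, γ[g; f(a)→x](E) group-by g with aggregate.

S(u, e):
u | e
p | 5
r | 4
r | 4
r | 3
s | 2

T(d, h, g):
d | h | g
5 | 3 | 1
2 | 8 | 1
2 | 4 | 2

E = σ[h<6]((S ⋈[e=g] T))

σ filters on h, owned by the right side.
E' = (S ⋈[e=g] σ[h<6](T))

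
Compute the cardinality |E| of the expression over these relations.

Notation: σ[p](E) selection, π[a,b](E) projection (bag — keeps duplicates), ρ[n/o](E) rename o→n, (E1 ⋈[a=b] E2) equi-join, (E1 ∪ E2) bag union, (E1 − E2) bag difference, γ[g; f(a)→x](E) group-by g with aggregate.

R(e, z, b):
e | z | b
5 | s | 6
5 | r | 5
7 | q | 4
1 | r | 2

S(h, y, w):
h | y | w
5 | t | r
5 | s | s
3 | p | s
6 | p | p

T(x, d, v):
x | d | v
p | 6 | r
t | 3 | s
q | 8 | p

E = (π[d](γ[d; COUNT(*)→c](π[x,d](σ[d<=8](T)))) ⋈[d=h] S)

Subexpression sizes:
  T → 3
  σ[d<=8](T) → 3
  π[x,d](σ[d<=8](T)) → 3
  γ[d; COUNT(*)→c](π[x,d](σ[d<=8](T))) → 3
  π[d](γ[d; COUNT(*)→c](π[x,d](σ[d<=8](T)))) → 3
  S → 4
  (π[d](γ[d; COUNT(*)→c](π[x,d](σ[d<=8](T)))) ⋈[d=h] S) → 2

|E| = 2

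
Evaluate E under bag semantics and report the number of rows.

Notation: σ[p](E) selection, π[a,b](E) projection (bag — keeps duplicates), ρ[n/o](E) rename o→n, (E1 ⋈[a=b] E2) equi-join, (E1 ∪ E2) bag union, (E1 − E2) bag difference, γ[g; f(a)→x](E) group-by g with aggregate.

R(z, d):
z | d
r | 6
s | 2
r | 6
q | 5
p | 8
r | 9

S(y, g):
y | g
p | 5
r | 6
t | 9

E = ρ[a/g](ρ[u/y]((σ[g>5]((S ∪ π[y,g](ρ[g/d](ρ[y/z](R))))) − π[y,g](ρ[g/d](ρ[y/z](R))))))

Per-node cardinality:
  S → 3
  R → 6
  ρ[y/z](R) → 6
  ρ[g/d](ρ[y/z](R)) → 6
  π[y,g](ρ[g/d](ρ[y/z](R))) → 6
  (S ∪ π[y,g](ρ[g/d](ρ[y/z](R)))) → 9
  σ[g>5]((S ∪ π[y,g](ρ[g/d](ρ[y/z](R))))) → 6
  R → 6
  ρ[y/z](R) → 6
  ρ[g/d](ρ[y/z](R)) → 6
  π[y,g](ρ[g/d](ρ[y/z](R))) → 6
  (σ[g>5]((S ∪ π[y,g](ρ[g/d](ρ[y/z](R))))) − π[y,g](ρ[g/d](ρ[y/z](R)))) → 2
  ρ[u/y]((σ[g>5]((S ∪ π[y,g](ρ[g/d](ρ[y/z](R))))) − π[y,g](ρ[g/d](ρ[y/z](R))))) → 2
  ρ[a/g](ρ[u/y]((σ[g>5]((S ∪ π[y,g](ρ[g/d](ρ[y/z](R))))) − π[y,g](ρ[g/d](ρ[y/z](R)))))) → 2

|E| = 2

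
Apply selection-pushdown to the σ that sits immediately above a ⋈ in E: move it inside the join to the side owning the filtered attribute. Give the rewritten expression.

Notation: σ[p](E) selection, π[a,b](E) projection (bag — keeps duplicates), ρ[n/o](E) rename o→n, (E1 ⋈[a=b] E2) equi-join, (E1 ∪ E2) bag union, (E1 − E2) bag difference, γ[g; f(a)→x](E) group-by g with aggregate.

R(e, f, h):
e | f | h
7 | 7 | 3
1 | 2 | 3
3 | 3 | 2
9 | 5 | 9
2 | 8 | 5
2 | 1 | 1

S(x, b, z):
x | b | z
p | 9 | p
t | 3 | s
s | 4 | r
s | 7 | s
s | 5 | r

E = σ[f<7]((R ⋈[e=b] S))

σ filters on f, owned by the left side.
E' = (σ[f<7](R) ⋈[e=b] S)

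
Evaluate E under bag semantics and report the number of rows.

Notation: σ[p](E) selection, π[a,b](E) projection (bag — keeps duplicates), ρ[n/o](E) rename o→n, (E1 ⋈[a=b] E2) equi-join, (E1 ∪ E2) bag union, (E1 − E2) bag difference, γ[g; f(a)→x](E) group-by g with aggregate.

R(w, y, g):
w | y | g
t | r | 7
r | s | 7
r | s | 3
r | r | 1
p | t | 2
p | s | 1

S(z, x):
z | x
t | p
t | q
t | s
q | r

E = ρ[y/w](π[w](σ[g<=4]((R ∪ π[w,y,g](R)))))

Subexpression sizes:
  R → 6
  R → 6
  π[w,y,g](R) → 6
  (R ∪ π[w,y,g](R)) → 12
  σ[g<=4]((R ∪ π[w,y,g](R))) → 8
  π[w](σ[g<=4]((R ∪ π[w,y,g](R)))) → 8
  ρ[y/w](π[w](σ[g<=4]((R ∪ π[w,y,g](R))))) → 8

|E| = 8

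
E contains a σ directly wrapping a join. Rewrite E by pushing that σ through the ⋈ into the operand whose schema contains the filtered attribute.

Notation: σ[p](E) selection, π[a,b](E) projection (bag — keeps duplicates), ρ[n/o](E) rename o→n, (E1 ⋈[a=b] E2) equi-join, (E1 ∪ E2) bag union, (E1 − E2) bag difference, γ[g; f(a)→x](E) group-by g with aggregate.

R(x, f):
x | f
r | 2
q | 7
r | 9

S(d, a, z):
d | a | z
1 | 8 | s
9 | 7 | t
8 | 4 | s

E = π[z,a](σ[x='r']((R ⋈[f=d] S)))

σ filters on x, owned by the left side.
E' = π[z,a]((σ[x='r'](R) ⋈[f=d] S))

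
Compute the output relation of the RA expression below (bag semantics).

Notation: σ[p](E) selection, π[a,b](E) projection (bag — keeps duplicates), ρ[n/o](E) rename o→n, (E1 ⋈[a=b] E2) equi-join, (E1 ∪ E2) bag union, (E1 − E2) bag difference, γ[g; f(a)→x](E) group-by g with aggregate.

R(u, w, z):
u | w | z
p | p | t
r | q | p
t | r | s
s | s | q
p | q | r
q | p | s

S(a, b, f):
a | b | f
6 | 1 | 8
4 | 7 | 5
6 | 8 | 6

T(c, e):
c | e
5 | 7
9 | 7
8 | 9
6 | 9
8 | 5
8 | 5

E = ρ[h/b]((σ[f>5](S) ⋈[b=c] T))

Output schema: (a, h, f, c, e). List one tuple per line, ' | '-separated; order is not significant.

Subexpression sizes:
  S → 3
  σ[f>5](S) → 2
  T → 6
  (σ[f>5](S) ⋈[b=c] T) → 3
  ρ[h/b]((σ[f>5](S) ⋈[b=c] T)) → 3

== RESULT ==
a | h | f | c | e
6 | 8 | 6 | 8 | 5
6 | 8 | 6 | 8 | 5
6 | 8 | 6 | 8 | 9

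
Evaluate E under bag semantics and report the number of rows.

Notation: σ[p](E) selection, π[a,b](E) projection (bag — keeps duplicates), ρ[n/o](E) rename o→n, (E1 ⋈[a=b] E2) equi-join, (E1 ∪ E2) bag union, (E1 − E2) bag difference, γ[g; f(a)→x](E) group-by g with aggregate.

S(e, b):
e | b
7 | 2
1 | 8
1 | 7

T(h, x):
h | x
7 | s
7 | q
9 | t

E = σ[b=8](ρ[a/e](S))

Per-node cardinality:
  S → 3
  ρ[a/e](S) → 3
  σ[b=8](ρ[a/e](S)) → 1

|E| = 1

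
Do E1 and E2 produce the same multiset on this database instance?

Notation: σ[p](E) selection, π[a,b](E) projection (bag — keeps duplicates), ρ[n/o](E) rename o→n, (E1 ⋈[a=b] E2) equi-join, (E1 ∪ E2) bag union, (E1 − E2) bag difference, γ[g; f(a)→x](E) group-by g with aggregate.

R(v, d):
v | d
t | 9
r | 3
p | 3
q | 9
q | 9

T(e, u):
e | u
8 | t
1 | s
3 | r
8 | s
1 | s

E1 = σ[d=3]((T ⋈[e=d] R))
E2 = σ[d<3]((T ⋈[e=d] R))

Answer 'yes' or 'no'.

E1 per-node cardinality:
  T → 5
  R → 5
  (T ⋈[e=d] R) → 2
  σ[d=3]((T ⋈[e=d] R)) → 2
E2 per-node cardinality:
  T → 5
  R → 5
  (T ⋈[e=d] R) → 2
  σ[d<3]((T ⋈[e=d] R)) → 0

E1 result:
e | u | v | d
3 | r | p | 3
3 | r | r | 3
E2 result:
e | u | v | d
(0 rows)
Witness: (3, 'r', 'r', 3) appears 1× in E1 but 0× in E2.

no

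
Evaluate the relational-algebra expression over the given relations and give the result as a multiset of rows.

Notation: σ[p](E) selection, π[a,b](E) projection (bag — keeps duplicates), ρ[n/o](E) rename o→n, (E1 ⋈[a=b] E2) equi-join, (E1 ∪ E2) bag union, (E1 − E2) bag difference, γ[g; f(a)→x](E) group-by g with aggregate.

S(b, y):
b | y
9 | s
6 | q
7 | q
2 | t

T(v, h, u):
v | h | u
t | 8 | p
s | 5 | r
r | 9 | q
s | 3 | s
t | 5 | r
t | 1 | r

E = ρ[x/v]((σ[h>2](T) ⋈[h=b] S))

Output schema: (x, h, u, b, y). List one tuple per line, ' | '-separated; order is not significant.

Stepwise |·|:
  T → 6
  σ[h>2](T) → 5
  S → 4
  (σ[h>2](T) ⋈[h=b] S) → 1
  ρ[x/v]((σ[h>2](T) ⋈[h=b] S)) → 1

== RESULT ==
x | h | u | b | y
r | 9 | q | 9 | s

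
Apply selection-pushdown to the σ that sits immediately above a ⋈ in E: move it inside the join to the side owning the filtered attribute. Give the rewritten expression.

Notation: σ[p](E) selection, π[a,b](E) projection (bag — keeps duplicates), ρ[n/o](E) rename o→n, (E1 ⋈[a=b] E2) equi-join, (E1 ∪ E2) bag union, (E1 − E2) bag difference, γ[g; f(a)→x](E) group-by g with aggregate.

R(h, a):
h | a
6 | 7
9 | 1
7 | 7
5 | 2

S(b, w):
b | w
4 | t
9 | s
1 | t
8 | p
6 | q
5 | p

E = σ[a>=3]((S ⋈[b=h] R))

σ filters on a, owned by the right side.
E' = (S ⋈[b=h] σ[a>=3](R))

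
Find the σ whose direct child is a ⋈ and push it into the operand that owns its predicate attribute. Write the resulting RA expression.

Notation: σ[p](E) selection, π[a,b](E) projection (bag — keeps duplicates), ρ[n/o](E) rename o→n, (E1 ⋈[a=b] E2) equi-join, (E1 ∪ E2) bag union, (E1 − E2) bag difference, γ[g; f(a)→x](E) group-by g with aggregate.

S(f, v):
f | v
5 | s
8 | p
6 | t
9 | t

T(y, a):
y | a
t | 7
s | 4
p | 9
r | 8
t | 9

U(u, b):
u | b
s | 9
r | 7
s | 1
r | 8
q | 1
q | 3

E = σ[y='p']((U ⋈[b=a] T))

σ filters on y, owned by the right side.
E' = (U ⋈[b=a] σ[y='p'](T))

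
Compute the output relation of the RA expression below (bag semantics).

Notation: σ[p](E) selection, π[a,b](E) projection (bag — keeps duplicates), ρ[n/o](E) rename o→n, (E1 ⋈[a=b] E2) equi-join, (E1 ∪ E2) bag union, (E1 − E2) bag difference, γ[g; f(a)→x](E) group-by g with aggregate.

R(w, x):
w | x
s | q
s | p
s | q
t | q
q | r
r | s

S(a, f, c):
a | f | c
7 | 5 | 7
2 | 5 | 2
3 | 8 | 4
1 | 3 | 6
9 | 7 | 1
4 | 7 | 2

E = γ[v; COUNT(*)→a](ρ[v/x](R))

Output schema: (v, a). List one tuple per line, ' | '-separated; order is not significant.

Stepwise |·|:
  R → 6
  ρ[v/x](R) → 6
  γ[v; COUNT(*)→a](ρ[v/x](R)) → 4

== RESULT ==
v | a
p | 1
q | 3
r | 1
s | 1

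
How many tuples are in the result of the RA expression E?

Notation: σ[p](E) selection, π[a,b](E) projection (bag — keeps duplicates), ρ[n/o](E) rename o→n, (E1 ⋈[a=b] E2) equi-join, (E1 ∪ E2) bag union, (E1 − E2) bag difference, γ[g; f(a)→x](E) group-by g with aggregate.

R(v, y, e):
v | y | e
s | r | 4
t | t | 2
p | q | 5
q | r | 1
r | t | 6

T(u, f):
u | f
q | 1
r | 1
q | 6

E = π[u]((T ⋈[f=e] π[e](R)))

Row counts bottom-up:
  T → 3
  R → 5
  π[e](R) → 5
  (T ⋈[f=e] π[e](R)) → 3
  π[u]((T ⋈[f=e] π[e](R))) → 3

|E| = 3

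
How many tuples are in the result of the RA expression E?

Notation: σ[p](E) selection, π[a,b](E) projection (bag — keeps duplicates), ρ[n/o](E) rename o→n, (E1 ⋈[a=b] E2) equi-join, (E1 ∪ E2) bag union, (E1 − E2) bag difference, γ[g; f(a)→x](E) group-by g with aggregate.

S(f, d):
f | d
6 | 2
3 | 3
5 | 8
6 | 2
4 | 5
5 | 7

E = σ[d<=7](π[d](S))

Row counts bottom-up:
  S → 6
  π[d](S) → 6
  σ[d<=7](π[d](S)) → 5

|E| = 5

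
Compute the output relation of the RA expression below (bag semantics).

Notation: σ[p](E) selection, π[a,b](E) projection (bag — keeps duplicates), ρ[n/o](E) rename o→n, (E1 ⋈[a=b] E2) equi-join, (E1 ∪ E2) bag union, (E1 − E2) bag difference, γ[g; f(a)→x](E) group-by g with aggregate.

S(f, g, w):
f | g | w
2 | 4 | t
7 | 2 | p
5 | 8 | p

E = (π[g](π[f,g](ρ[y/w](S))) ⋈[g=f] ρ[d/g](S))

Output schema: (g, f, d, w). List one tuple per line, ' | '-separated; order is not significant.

Row counts bottom-up:
  S → 3
  ρ[y/w](S) → 3
  π[f,g](ρ[y/w](S)) → 3
  π[g](π[f,g](ρ[y/w](S))) → 3
  S → 3
  ρ[d/g](S) → 3
  (π[g](π[f,g](ρ[y/w](S))) ⋈[g=f] ρ[d/g](S)) → 1

== RESULT ==
g | f | d | w
2 | 2 | 4 | t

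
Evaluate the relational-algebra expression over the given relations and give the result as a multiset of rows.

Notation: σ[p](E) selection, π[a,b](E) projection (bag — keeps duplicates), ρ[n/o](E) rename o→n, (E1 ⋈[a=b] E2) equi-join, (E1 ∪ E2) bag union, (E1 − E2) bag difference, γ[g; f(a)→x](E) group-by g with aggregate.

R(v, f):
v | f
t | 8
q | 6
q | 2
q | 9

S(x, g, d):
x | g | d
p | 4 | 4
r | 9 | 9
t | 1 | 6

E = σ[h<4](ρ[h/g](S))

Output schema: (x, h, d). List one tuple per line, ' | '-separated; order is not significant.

Subexpression sizes:
  S → 3
  ρ[h/g](S) → 3
  σ[h<4](ρ[h/g](S)) → 1

== RESULT ==
x | h | d
t | 1 | 6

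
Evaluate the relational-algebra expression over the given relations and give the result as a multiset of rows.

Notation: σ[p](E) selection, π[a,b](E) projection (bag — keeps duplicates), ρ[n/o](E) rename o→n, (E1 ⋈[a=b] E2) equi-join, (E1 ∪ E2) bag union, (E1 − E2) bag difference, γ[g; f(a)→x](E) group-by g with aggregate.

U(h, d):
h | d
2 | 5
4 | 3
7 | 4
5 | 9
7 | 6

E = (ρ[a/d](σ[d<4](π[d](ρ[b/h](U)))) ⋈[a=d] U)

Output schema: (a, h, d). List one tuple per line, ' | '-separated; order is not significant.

Stepwise |·|:
  U → 5
  ρ[b/h](U) → 5
  π[d](ρ[b/h](U)) → 5
  σ[d<4](π[d](ρ[b/h](U))) → 1
  ρ[a/d](σ[d<4](π[d](ρ[b/h](U)))) → 1
  U → 5
  (ρ[a/d](σ[d<4](π[d](ρ[b/h](U)))) ⋈[a=d] U) → 1

== RESULT ==
a | h | d
3 | 4 | 3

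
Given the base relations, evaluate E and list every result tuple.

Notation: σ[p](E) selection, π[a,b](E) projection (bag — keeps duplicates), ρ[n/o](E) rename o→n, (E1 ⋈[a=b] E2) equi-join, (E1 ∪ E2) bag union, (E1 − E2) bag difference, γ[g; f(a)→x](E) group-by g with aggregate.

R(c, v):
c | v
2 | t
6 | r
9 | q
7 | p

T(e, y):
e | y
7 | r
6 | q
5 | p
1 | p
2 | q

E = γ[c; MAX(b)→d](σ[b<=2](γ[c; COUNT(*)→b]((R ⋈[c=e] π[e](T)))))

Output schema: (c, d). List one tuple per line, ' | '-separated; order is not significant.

Stepwise |·|:
  R → 4
  T → 5
  π[e](T) → 5
  (R ⋈[c=e] π[e](T)) → 3
  γ[c; COUNT(*)→b]((R ⋈[c=e] π[e](T))) → 3
  σ[b<=2](γ[c; COUNT(*)→b]((R ⋈[c=e] π[e](T)))) → 3
  γ[c; MAX(b)→d](σ[b<=2](γ[c; COUNT(*)→b]((R ⋈[c=e] π[e](T))))) → 3

== RESULT ==
c | d
2 | 1
6 | 1
7 | 1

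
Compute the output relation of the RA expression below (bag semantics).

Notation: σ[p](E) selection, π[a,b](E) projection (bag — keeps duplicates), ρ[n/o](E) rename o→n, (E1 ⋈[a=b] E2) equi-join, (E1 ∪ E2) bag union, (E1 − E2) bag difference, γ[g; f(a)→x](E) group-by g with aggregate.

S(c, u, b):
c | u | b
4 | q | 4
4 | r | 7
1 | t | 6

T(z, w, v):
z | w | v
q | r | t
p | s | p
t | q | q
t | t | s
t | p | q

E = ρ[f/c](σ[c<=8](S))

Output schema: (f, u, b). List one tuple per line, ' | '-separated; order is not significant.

Subexpression sizes:
  S → 3
  σ[c<=8](S) → 3
  ρ[f/c](σ[c<=8](S)) → 3

== RESULT ==
f | u | b
1 | t | 6
4 | q | 4
4 | r | 7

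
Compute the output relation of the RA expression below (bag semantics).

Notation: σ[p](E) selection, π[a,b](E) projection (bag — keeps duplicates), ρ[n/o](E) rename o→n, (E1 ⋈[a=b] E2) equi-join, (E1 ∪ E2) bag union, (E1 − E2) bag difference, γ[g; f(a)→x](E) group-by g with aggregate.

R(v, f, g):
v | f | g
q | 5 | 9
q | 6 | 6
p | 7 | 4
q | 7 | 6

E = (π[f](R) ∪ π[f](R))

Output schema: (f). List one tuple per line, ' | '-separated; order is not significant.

Subexpression sizes:
  R → 4
  π[f](R) → 4
  R → 4
  π[f](R) → 4
  (π[f](R) ∪ π[f](R)) → 8

== RESULT ==
f
5
5
6
6
7
7
7
7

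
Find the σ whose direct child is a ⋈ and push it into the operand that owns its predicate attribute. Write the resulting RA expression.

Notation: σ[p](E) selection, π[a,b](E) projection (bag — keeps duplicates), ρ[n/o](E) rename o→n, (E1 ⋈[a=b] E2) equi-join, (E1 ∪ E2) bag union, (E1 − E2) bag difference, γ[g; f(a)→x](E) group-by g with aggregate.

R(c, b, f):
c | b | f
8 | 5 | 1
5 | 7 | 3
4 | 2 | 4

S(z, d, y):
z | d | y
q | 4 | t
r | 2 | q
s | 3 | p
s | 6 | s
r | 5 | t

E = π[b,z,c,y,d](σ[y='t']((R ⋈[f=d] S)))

σ filters on y, owned by the right side.
E' = π[b,z,c,y,d]((R ⋈[f=d] σ[y='t'](S)))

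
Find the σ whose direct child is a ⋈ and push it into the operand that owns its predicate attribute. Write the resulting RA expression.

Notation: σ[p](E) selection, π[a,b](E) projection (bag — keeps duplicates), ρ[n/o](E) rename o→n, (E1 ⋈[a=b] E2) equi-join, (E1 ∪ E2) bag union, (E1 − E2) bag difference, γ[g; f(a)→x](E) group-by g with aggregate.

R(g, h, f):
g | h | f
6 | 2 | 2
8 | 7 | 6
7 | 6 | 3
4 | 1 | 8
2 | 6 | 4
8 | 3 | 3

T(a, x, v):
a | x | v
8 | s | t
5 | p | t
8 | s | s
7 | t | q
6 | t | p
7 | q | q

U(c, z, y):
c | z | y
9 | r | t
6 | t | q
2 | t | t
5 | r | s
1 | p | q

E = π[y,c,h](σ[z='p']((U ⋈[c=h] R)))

σ filters on z, owned by the left side.
E' = π[y,c,h]((σ[z='p'](U) ⋈[c=h] R))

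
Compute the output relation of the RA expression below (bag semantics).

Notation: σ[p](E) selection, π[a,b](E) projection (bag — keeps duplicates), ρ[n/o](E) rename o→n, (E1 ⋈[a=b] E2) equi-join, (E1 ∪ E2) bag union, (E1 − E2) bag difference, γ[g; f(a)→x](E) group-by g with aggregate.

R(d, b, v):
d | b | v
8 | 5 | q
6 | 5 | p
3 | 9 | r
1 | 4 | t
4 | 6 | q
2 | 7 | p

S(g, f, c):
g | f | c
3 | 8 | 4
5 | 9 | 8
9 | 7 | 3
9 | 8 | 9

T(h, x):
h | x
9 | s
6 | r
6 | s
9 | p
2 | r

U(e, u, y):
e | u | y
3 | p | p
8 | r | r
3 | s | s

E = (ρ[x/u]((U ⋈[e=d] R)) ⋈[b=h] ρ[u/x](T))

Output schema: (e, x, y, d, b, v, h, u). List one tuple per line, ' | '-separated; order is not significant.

Per-node cardinality:
  U → 3
  R → 6
  (U ⋈[e=d] R) → 3
  ρ[x/u]((U ⋈[e=d] R)) → 3
  T → 5
  ρ[u/x](T) → 5
  (ρ[x/u]((U ⋈[e=d] R)) ⋈[b=h] ρ[u/x](T)) → 4

== RESULT ==
e | x | y | d | b | v | h | u
3 | p | p | 3 | 9 | r | 9 | p
3 | p | p | 3 | 9 | r | 9 | s
3 | s | s | 3 | 9 | r | 9 | p
3 | s | s | 3 | 9 | r | 9 | s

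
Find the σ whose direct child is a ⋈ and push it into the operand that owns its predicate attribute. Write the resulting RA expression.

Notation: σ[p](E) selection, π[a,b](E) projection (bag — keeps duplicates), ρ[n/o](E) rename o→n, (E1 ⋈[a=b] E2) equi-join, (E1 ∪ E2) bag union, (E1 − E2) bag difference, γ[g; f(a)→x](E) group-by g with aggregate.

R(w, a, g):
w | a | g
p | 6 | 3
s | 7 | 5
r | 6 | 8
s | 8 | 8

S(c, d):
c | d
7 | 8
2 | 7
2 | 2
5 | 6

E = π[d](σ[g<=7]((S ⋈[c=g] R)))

σ filters on g, owned by the right side.
E' = π[d]((S ⋈[c=g] σ[g<=7](R)))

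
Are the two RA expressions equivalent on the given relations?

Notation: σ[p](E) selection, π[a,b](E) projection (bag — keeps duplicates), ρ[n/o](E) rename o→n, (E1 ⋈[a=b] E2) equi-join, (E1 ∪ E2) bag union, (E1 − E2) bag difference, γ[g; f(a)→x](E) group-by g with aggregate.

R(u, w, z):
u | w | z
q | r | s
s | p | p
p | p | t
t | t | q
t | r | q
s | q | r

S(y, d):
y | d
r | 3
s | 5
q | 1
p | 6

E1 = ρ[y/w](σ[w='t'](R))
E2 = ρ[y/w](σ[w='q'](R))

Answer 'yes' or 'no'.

E1 stepwise |·|:
  R → 6
  σ[w='t'](R) → 1
  ρ[y/w](σ[w='t'](R)) → 1
E2 stepwise |·|:
  R → 6
  σ[w='q'](R) → 1
  ρ[y/w](σ[w='q'](R)) → 1

E1 result:
u | y | z
t | t | q
E2 result:
u | y | z
s | q | r
Witness: ('s', 'q', 'r') appears 0× in E1 but 1× in E2.

no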